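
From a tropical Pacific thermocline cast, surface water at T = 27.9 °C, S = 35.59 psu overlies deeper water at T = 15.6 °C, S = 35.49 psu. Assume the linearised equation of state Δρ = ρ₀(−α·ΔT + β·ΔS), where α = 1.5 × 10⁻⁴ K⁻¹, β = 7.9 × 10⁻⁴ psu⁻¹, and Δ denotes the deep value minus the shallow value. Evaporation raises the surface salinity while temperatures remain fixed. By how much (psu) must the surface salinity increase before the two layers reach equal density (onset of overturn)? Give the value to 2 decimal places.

Neutral buoyancy requires −α(T_deep − T_surf) + β(S_deep − S_surf′) = 0.
S_surf′ = S_deep − (α/β)·ΔT = 35.49 − (1.5 × 10⁻⁴/7.9 × 10⁻⁴)·(-12.3) = 37.8254 psu.
Increase required: 37.8254 − 35.59 = 2.2354 psu.

2.24 psu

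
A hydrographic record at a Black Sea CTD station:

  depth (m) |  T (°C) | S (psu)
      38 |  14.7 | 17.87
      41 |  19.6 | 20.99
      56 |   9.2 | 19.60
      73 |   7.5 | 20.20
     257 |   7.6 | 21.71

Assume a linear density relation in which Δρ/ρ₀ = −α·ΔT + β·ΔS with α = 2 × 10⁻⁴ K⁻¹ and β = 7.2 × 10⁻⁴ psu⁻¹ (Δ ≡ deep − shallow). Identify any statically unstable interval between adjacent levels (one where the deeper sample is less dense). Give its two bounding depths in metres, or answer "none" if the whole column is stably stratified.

none

Evaluate Δρ/ρ₀ = −αΔT + βΔS across each adjacent pair:
  38–41 m: −αΔT+βΔS = −(2 × 10⁻⁴)(+4.9)+(7.2 × 10⁻⁴)(+3.12) = 1.3 × 10⁻³ → stable
  41–56 m: −αΔT+βΔS = −(2 × 10⁻⁴)(-10.4)+(7.2 × 10⁻⁴)(-1.39) = 1.1 × 10⁻³ → stable
  56–73 m: −αΔT+βΔS = −(2 × 10⁻⁴)(-1.7)+(7.2 × 10⁻⁴)(+0.60) = 7.7 × 10⁻⁴ → stable
  73–257 m: −αΔT+βΔS = −(2 × 10⁻⁴)(+0.1)+(7.2 × 10⁻⁴)(+1.51) = 1.1 × 10⁻³ → stable
Every interval has Δρ > 0: the column is stably stratified throughout.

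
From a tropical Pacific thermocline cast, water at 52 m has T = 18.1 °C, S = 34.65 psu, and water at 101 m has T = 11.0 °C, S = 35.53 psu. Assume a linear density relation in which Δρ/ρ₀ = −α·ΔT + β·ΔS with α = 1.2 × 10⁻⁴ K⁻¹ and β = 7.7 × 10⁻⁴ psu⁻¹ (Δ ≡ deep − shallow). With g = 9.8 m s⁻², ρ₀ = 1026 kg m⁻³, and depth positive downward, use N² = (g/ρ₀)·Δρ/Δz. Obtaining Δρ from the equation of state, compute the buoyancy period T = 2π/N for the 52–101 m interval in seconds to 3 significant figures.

ΔT = -7.1 K, ΔS = +0.88 psu (deep − shallow).
Δρ/ρ₀ = −αΔT + βΔS = 8.52 × 10⁻⁴ + 6.776 × 10⁻⁴ = 1.5296 × 10⁻³, so Δρ ≈ 1.569 kg m⁻³.
N² = (g/ρ₀)·Δρ/Δz = g·(Δρ/ρ₀)/Δz = 9.8 × 1.5296 × 10⁻³ / 49 = 3.0592 × 10⁻⁴ s⁻².
N = √(3.0592 × 10⁻⁴) = 0.017491 rad s⁻¹ → T = 2π/N = 359.22 s ≈ 359 s.

359 s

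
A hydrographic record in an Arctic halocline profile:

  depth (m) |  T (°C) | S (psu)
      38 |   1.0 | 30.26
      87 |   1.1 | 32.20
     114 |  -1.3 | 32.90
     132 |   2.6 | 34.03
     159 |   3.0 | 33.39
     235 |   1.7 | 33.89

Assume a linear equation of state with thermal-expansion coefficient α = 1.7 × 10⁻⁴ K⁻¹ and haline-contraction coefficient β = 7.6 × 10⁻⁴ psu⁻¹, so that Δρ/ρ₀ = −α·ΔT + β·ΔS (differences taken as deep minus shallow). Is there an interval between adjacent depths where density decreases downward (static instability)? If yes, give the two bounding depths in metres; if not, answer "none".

132–159 m

Evaluate Δρ/ρ₀ = −αΔT + βΔS across each adjacent pair:
  38–87 m: −αΔT+βΔS = −(1.7 × 10⁻⁴)(+0.1)+(7.6 × 10⁻⁴)(+1.94) = 1.5 × 10⁻³ → stable
  87–114 m: −αΔT+βΔS = −(1.7 × 10⁻⁴)(-2.4)+(7.6 × 10⁻⁴)(+0.70) = 9.4 × 10⁻⁴ → stable
  114–132 m: −αΔT+βΔS = −(1.7 × 10⁻⁴)(+3.9)+(7.6 × 10⁻⁴)(+1.13) = 2.0 × 10⁻⁴ → stable
  132–159 m: −αΔT+βΔS = −(1.7 × 10⁻⁴)(+0.4)+(7.6 × 10⁻⁴)(-0.64) = -5.5 × 10⁻⁴ → UNSTABLE
  159–235 m: −αΔT+βΔS = −(1.7 × 10⁻⁴)(-1.3)+(7.6 × 10⁻⁴)(+0.50) = 6.0 × 10⁻⁴ → stable
The 132–159 m interval has Δρ < 0: lighter water underlies denser water.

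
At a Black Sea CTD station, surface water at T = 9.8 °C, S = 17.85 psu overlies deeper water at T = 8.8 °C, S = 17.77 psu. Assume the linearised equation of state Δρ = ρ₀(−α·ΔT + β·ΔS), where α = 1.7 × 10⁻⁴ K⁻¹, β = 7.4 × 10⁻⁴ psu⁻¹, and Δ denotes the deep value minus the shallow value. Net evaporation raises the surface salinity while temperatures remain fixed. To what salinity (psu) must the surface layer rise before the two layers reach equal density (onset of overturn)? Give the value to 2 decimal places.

18.00 psu

Neutral buoyancy requires −α(T_deep − T_surf) + β(S_deep − S_surf′) = 0.
S_surf′ = S_deep − (α/β)·ΔT = 17.77 − (1.7 × 10⁻⁴/7.4 × 10⁻⁴)·(-1.0) = 17.9997 psu.
Increase required: 17.9997 − 17.85 = 0.1497 psu.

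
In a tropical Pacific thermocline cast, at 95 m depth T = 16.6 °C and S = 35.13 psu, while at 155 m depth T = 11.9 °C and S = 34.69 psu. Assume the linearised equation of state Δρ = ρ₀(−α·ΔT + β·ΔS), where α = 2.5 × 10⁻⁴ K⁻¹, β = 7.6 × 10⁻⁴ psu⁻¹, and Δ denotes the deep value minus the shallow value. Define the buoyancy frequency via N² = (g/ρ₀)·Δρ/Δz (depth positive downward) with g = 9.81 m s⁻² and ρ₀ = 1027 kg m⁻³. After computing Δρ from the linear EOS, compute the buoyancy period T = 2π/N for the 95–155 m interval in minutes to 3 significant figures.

8.93 min

ΔT = -4.7 K, ΔS = -0.44 psu (deep − shallow).
Δρ/ρ₀ = −αΔT + βΔS = 1.175 × 10⁻³ − 3.344 × 10⁻⁴ = 8.406 × 10⁻⁴, so Δρ ≈ 0.8633 kg m⁻³.
N² = (g/ρ₀)·Δρ/Δz = g·(Δρ/ρ₀)/Δz = 9.81 × 8.406 × 10⁻⁴ / 60 = 1.3744 × 10⁻⁴ s⁻².
N = √(1.3744 × 10⁻⁴) = 0.011723 rad s⁻¹ → T = 2π/N = 535.97 s = 8.9328 min ≈ 8.93 min.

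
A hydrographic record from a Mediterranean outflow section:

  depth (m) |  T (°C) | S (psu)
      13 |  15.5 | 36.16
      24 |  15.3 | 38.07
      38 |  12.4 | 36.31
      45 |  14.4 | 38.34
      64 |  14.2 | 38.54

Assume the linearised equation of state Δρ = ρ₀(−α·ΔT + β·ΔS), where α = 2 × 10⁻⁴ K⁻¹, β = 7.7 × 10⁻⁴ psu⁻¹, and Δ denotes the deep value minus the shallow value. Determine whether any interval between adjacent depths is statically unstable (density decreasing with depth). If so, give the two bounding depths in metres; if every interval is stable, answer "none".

Evaluate Δρ/ρ₀ = −αΔT + βΔS across each adjacent pair:
  13–24 m: −αΔT+βΔS = −(2 × 10⁻⁴)(-0.2)+(7.7 × 10⁻⁴)(+1.91) = 1.5 × 10⁻³ → stable
  24–38 m: −αΔT+βΔS = −(2 × 10⁻⁴)(-2.9)+(7.7 × 10⁻⁴)(-1.76) = -7.8 × 10⁻⁴ → UNSTABLE
  38–45 m: −αΔT+βΔS = −(2 × 10⁻⁴)(+2.0)+(7.7 × 10⁻⁴)(+2.03) = 1.2 × 10⁻³ → stable
  45–64 m: −αΔT+βΔS = −(2 × 10⁻⁴)(-0.2)+(7.7 × 10⁻⁴)(+0.20) = 1.9 × 10⁻⁴ → stable
The 24–38 m interval has Δρ < 0: lighter water underlies denser water.

24–38 m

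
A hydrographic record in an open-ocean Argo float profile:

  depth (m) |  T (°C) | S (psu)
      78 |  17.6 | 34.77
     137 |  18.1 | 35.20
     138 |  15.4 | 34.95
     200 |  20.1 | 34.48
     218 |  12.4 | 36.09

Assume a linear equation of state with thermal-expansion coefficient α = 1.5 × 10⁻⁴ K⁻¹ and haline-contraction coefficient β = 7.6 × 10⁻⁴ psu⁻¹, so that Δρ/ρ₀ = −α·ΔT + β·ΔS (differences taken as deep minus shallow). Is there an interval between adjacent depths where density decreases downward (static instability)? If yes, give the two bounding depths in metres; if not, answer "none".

138–200 m

Evaluate Δρ/ρ₀ = −αΔT + βΔS across each adjacent pair:
  78–137 m: −αΔT+βΔS = −(1.5 × 10⁻⁴)(+0.5)+(7.6 × 10⁻⁴)(+0.43) = 2.5 × 10⁻⁴ → stable
  137–138 m: −αΔT+βΔS = −(1.5 × 10⁻⁴)(-2.7)+(7.6 × 10⁻⁴)(-0.25) = 2.1 × 10⁻⁴ → stable
  138–200 m: −αΔT+βΔS = −(1.5 × 10⁻⁴)(+4.7)+(7.6 × 10⁻⁴)(-0.47) = -1.1 × 10⁻³ → UNSTABLE
  200–218 m: −αΔT+βΔS = −(1.5 × 10⁻⁴)(-7.7)+(7.6 × 10⁻⁴)(+1.61) = 2.4 × 10⁻³ → stable
The 138–200 m interval has Δρ < 0: lighter water underlies denser water.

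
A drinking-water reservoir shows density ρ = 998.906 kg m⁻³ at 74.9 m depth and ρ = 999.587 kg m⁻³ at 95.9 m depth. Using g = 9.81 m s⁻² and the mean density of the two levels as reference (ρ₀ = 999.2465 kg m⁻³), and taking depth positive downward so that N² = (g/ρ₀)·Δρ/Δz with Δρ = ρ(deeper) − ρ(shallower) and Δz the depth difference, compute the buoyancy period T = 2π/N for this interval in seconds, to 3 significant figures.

352 s

Δρ = 999.587 − 998.906 = 0.681 kg m⁻³ over Δz = 95.9 − 74.9 = 21 m.
N² = (9.81/999.2465) × (0.681/21) = 3.1836 × 10⁻⁴ s⁻².
N = √(3.1836 × 10⁻⁴) = 0.017843 rad s⁻¹, so T = 2π/N = 352.14 s ≈ 352 s.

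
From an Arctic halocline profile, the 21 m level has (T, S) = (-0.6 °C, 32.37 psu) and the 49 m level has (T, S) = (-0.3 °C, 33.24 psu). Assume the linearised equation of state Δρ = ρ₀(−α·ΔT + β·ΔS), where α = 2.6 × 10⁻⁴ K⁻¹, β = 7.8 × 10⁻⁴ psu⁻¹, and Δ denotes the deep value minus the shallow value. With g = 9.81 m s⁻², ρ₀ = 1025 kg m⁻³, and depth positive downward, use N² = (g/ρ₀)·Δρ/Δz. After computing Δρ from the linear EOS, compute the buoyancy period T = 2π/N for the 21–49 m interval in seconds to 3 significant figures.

ΔT = +0.3 K, ΔS = +0.87 psu (deep − shallow).
Δρ/ρ₀ = −αΔT + βΔS = -7.80 × 10⁻⁵ + 6.786 × 10⁻⁴ = 6.006 × 10⁻⁴, so Δρ ≈ 0.6156 kg m⁻³.
N² = (g/ρ₀)·Δρ/Δz = g·(Δρ/ρ₀)/Δz = 9.81 × 6.006 × 10⁻⁴ / 28 = 2.1042 × 10⁻⁴ s⁻².
N = √(2.1042 × 10⁻⁴) = 0.014506 rad s⁻¹ → T = 2π/N = 433.14 s ≈ 433 s.

433 s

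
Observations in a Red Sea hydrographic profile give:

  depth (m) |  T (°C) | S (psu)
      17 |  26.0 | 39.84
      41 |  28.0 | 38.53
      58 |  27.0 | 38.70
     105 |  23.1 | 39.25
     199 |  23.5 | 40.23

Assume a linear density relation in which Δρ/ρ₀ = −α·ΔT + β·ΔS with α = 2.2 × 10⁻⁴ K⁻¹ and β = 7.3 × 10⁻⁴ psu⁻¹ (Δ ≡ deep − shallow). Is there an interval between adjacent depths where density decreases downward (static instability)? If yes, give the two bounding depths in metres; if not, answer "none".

17–41 m

Evaluate Δρ/ρ₀ = −αΔT + βΔS across each adjacent pair:
  17–41 m: −αΔT+βΔS = −(2.2 × 10⁻⁴)(+2.0)+(7.3 × 10⁻⁴)(-1.31) = -1.4 × 10⁻³ → UNSTABLE
  41–58 m: −αΔT+βΔS = −(2.2 × 10⁻⁴)(-1.0)+(7.3 × 10⁻⁴)(+0.17) = 3.4 × 10⁻⁴ → stable
  58–105 m: −αΔT+βΔS = −(2.2 × 10⁻⁴)(-3.9)+(7.3 × 10⁻⁴)(+0.55) = 1.3 × 10⁻³ → stable
  105–199 m: −αΔT+βΔS = −(2.2 × 10⁻⁴)(+0.4)+(7.3 × 10⁻⁴)(+0.98) = 6.3 × 10⁻⁴ → stable
The 17–41 m interval has Δρ < 0: lighter water underlies denser water.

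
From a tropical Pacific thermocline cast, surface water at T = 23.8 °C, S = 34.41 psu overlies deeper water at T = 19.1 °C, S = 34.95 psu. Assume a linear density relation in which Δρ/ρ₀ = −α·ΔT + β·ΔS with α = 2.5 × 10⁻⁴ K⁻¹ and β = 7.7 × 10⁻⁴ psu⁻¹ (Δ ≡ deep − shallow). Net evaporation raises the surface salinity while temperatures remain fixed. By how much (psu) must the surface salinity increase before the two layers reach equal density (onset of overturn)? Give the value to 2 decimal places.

2.07 psu

Neutral buoyancy requires −α(T_deep − T_surf) + β(S_deep − S_surf′) = 0.
S_surf′ = S_deep − (α/β)·ΔT = 34.95 − (2.5 × 10⁻⁴/7.7 × 10⁻⁴)·(-4.7) = 36.4760 psu.
Increase required: 36.4760 − 34.41 = 2.0660 psu.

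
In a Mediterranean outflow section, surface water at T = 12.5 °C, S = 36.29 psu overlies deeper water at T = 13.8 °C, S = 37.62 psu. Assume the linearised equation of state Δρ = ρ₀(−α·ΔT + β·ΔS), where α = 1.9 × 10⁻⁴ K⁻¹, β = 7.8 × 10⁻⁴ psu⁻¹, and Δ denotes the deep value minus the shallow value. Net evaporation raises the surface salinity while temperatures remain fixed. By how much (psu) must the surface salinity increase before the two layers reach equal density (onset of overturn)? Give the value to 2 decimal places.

1.01 psu

Neutral buoyancy requires −α(T_deep − T_surf) + β(S_deep − S_surf′) = 0.
S_surf′ = S_deep − (α/β)·ΔT = 37.62 − (1.9 × 10⁻⁴/7.8 × 10⁻⁴)·(+1.3) = 37.3033 psu.
Increase required: 37.3033 − 36.29 = 1.0133 psu.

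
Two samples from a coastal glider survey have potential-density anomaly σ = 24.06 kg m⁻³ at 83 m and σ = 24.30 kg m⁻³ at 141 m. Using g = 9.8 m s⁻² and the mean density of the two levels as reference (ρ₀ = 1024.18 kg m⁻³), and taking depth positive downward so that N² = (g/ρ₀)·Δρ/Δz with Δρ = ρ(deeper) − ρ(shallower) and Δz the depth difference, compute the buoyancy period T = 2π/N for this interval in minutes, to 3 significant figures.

16.6 min

Δρ = 1024.30 − 1024.06 = 0.24 kg m⁻³ over Δz = 141 − 83 = 58 m.
N² = (9.8/1024.18) × (0.24/58) = 3.9594 × 10⁻⁵ s⁻².
N = √(3.9594 × 10⁻⁵) = 6.2924 × 10⁻³ rad s⁻¹, so T = 2π/N = 998.54 s = 16.642 min ≈ 16.6 min.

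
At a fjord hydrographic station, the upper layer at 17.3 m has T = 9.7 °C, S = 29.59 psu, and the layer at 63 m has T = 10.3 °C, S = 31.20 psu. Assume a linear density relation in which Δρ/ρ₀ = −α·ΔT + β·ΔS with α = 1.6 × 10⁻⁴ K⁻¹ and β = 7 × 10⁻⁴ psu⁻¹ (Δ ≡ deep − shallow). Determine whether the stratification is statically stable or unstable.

ΔT = 10.3 − 9.7 = +0.6 K and ΔS = 31.20 − 29.59 = +1.61 psu (deep − shallow).
−αΔT = -9.60 × 10⁻⁵; βΔS = 1.127 × 10⁻³; sum Δρ/ρ₀ = 1.031 × 10⁻³.
Δρ/ρ₀ > 0, so Δρ > 0: deeper water is denser → statically stable.

stable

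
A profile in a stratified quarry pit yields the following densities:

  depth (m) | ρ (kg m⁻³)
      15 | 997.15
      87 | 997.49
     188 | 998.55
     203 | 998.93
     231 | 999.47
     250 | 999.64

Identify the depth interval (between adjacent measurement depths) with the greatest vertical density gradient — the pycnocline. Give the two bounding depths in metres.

188–203 m

Compute the density gradient over each adjacent pair:
  15–87 m: Δρ/Δz = 0.34/72 = 4.7 × 10⁻³ kg m⁻⁴
  87–188 m: Δρ/Δz = 1.06/101 = 0.010 kg m⁻⁴
  188–203 m: Δρ/Δz = 0.38/15 = 0.025 kg m⁻⁴
  203–231 m: Δρ/Δz = 0.54/28 = 0.019 kg m⁻⁴
  231–250 m: Δρ/Δz = 0.17/19 = 8.9 × 10⁻³ kg m⁻⁴
The largest gradient is in the 188–203 m interval — the pycnocline.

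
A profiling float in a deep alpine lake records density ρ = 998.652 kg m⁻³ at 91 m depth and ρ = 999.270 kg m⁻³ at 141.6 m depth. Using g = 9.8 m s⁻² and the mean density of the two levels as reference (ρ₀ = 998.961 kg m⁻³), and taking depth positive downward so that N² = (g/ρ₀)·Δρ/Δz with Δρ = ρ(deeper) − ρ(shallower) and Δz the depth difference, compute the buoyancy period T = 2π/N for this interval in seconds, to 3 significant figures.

574 s

Δρ = 999.270 − 998.652 = 0.618 kg m⁻³ over Δz = 141.6 − 91 = 50.6 m.
N² = (9.8/998.961) × (0.618/50.6) = 1.1982 × 10⁻⁴ s⁻².
N = √(1.1982 × 10⁻⁴) = 0.010946 rad s⁻¹, so T = 2π/N = 574.02 s ≈ 574 s.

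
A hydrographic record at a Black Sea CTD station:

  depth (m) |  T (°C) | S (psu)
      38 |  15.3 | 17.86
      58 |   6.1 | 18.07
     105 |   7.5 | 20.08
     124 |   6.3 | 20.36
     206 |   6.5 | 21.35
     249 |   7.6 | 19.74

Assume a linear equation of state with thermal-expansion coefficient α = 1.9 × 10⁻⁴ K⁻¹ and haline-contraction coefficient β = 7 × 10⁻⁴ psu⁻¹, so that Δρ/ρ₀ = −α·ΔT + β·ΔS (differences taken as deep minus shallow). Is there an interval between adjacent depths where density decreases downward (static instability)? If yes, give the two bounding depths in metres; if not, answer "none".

206–249 m

Evaluate Δρ/ρ₀ = −αΔT + βΔS across each adjacent pair:
  38–58 m: −αΔT+βΔS = −(1.9 × 10⁻⁴)(-9.2)+(7 × 10⁻⁴)(+0.21) = 1.9 × 10⁻³ → stable
  58–105 m: −αΔT+βΔS = −(1.9 × 10⁻⁴)(+1.4)+(7 × 10⁻⁴)(+2.01) = 1.1 × 10⁻³ → stable
  105–124 m: −αΔT+βΔS = −(1.9 × 10⁻⁴)(-1.2)+(7 × 10⁻⁴)(+0.28) = 4.2 × 10⁻⁴ → stable
  124–206 m: −αΔT+βΔS = −(1.9 × 10⁻⁴)(+0.2)+(7 × 10⁻⁴)(+0.99) = 6.5 × 10⁻⁴ → stable
  206–249 m: −αΔT+βΔS = −(1.9 × 10⁻⁴)(+1.1)+(7 × 10⁻⁴)(-1.61) = -1.3 × 10⁻³ → UNSTABLE
The 206–249 m interval has Δρ < 0: lighter water underlies denser water.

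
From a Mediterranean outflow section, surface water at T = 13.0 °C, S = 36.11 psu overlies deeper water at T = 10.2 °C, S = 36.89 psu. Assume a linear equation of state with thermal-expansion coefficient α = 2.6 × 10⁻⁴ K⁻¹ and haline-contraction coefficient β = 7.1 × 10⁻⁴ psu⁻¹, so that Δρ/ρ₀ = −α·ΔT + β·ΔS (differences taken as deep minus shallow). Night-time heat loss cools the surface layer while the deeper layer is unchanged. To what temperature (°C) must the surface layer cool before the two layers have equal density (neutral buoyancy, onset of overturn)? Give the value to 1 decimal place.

8.1 °C

Neutral buoyancy requires Δρ = 0, i.e. −α(T_deep − T_surf′) + β(S_deep − S_surf) = 0.
T_surf′ = T_deep − (β/α)·ΔS = 10.2 − (7.1 × 10⁻⁴/2.6 × 10⁻⁴)·(+0.78) = 8.070 °C.
Cooling required: 13.0 − (8.070) = 4.930 °C.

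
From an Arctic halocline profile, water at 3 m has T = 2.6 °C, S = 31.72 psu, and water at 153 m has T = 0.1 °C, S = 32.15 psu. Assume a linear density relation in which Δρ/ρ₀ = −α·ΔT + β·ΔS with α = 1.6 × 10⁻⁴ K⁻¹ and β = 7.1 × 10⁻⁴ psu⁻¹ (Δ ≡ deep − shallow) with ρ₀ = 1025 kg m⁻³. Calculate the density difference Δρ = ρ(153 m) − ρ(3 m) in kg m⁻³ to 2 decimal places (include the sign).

ΔT = -2.5 K, ΔS = +0.43 psu (deep − shallow).
Δρ/ρ₀ = −(1.6 × 10⁻⁴)(-2.5) + (7.1 × 10⁻⁴)(+0.43) = 7.053 × 10⁻⁴.
Δρ = 1025 × (7.053 × 10⁻⁴) = +0.72 kg m⁻³.
Positive Δρ: denser below, stable.

+0.72 kg m⁻³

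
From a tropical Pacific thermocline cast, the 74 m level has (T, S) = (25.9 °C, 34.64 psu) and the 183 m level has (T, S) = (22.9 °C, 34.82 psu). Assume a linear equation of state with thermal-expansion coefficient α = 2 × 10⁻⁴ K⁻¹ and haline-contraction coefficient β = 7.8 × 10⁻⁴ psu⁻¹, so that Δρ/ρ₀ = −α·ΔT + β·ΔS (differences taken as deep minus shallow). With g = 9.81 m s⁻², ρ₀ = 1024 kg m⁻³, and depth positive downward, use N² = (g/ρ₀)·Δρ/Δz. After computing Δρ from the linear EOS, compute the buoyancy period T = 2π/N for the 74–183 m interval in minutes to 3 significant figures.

12.8 min

ΔT = -3.0 K, ΔS = +0.18 psu (deep − shallow).
Δρ/ρ₀ = −αΔT + βΔS = 6.00 × 10⁻⁴ + 1.404 × 10⁻⁴ = 7.404 × 10⁻⁴, so Δρ ≈ 0.7582 kg m⁻³.
N² = (g/ρ₀)·Δρ/Δz = g·(Δρ/ρ₀)/Δz = 9.81 × 7.404 × 10⁻⁴ / 109 = 6.6636 × 10⁻⁵ s⁻².
N = √(6.6636 × 10⁻⁵) = 8.1631 × 10⁻³ rad s⁻¹ → T = 2π/N = 769.71 s = 12.829 min ≈ 12.8 min.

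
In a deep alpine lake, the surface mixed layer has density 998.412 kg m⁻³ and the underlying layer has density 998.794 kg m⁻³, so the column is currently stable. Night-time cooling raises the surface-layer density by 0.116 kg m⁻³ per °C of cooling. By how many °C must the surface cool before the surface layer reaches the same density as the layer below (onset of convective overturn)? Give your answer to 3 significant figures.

3.29 °C

Density deficit of the surface layer: 998.794 − 998.412 = 0.382 kg m⁻³.
Required change = 0.382 / 0.116 = 3.29 °C.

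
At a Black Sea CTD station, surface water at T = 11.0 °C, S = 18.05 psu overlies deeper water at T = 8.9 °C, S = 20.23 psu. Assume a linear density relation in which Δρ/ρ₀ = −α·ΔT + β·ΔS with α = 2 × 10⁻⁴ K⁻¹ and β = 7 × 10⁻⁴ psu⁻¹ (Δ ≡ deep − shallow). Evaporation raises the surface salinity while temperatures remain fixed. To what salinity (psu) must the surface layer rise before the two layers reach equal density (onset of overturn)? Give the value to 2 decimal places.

20.83 psu

Neutral buoyancy requires −α(T_deep − T_surf) + β(S_deep − S_surf′) = 0.
S_surf′ = S_deep − (α/β)·ΔT = 20.23 − (2 × 10⁻⁴/7 × 10⁻⁴)·(-2.1) = 20.8300 psu.
Increase required: 20.8300 − 18.05 = 2.7800 psu.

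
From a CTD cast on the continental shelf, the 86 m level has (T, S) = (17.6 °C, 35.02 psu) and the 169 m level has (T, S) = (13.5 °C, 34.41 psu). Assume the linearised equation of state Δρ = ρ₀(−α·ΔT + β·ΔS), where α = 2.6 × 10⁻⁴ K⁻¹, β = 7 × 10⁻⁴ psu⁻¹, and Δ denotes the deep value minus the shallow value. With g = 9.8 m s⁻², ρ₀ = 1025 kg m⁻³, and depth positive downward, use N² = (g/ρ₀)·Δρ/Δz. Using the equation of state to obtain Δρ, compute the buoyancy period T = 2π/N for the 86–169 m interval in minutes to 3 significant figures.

ΔT = -4.1 K, ΔS = -0.61 psu (deep − shallow).
Δρ/ρ₀ = −αΔT + βΔS = 1.066 × 10⁻³ − 4.27 × 10⁻⁴ = 6.39 × 10⁻⁴, so Δρ ≈ 0.6550 kg m⁻³.
N² = (g/ρ₀)·Δρ/Δz = g·(Δρ/ρ₀)/Δz = 9.8 × 6.39 × 10⁻⁴ / 83 = 7.5448 × 10⁻⁵ s⁻².
N = √(7.5448 × 10⁻⁵) = 8.6861 × 10⁻³ rad s⁻¹ → T = 2π/N = 723.36 s = 12.056 min ≈ 12.1 min.

12.1 min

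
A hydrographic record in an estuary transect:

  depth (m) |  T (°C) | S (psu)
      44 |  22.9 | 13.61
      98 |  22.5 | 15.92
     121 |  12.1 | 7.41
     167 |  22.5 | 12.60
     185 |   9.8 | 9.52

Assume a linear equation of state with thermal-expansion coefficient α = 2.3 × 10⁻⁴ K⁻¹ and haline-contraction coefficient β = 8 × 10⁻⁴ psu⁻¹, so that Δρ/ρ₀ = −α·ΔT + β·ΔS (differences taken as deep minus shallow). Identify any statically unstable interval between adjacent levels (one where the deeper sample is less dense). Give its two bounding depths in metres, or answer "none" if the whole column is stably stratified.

98–121 m

Evaluate Δρ/ρ₀ = −αΔT + βΔS across each adjacent pair:
  44–98 m: −αΔT+βΔS = −(2.3 × 10⁻⁴)(-0.4)+(8 × 10⁻⁴)(+2.31) = 1.9 × 10⁻³ → stable
  98–121 m: −αΔT+βΔS = −(2.3 × 10⁻⁴)(-10.4)+(8 × 10⁻⁴)(-8.51) = -4.4 × 10⁻³ → UNSTABLE
  121–167 m: −αΔT+βΔS = −(2.3 × 10⁻⁴)(+10.4)+(8 × 10⁻⁴)(+5.19) = 1.8 × 10⁻³ → stable
  167–185 m: −αΔT+βΔS = −(2.3 × 10⁻⁴)(-12.7)+(8 × 10⁻⁴)(-3.08) = 4.6 × 10⁻⁴ → stable
The 98–121 m interval has Δρ < 0: lighter water underlies denser water.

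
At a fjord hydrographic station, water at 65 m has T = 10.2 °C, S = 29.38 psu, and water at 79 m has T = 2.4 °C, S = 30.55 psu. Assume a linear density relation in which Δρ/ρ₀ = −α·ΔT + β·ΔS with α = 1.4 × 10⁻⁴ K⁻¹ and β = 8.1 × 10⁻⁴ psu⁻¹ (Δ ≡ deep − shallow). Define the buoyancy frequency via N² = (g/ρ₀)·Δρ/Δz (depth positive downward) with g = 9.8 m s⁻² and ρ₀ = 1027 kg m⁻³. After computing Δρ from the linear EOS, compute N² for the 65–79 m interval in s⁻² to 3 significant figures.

1.43 × 10⁻³ s⁻²

ΔT = -7.8 K, ΔS = +1.17 psu (deep − shallow).
Δρ/ρ₀ = −αΔT + βΔS = 1.092 × 10⁻³ + 9.477 × 10⁻⁴ = 2.0397 × 10⁻³, so Δρ ≈ 2.095 kg m⁻³.
N² = (g/ρ₀)·Δρ/Δz = g·(Δρ/ρ₀)/Δz = 9.8 × 2.0397 × 10⁻³ / 14 = 1.4278 × 10⁻³ s⁻² ≈ 1.43 × 10⁻³ s⁻².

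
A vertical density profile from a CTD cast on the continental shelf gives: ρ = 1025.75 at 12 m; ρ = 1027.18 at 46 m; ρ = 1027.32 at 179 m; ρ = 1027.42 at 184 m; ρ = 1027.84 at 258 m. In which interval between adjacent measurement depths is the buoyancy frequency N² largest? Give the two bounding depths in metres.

12–46 m

Compute the density gradient over each adjacent pair:
  12–46 m: Δρ/Δz = 1.43/34 = 0.042 kg m⁻⁴
  46–179 m: Δρ/Δz = 0.14/133 = 1.1 × 10⁻³ kg m⁻⁴
  179–184 m: Δρ/Δz = 0.10/5 = 0.020 kg m⁻⁴
  184–258 m: Δρ/Δz = 0.42/74 = 5.7 × 10⁻³ kg m⁻⁴
The largest gradient is in the 12–46 m interval — the pycnocline.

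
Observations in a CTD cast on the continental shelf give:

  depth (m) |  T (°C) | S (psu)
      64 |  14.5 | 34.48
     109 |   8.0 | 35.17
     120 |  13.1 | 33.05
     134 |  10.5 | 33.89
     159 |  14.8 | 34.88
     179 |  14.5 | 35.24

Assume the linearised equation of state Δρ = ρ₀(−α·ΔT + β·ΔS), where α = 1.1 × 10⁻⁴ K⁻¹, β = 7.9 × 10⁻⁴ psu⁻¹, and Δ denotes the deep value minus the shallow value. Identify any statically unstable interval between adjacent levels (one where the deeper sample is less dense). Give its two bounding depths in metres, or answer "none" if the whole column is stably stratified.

109–120 m

Evaluate Δρ/ρ₀ = −αΔT + βΔS across each adjacent pair:
  64–109 m: −αΔT+βΔS = −(1.1 × 10⁻⁴)(-6.5)+(7.9 × 10⁻⁴)(+0.69) = 1.3 × 10⁻³ → stable
  109–120 m: −αΔT+βΔS = −(1.1 × 10⁻⁴)(+5.1)+(7.9 × 10⁻⁴)(-2.12) = -2.2 × 10⁻³ → UNSTABLE
  120–134 m: −αΔT+βΔS = −(1.1 × 10⁻⁴)(-2.6)+(7.9 × 10⁻⁴)(+0.84) = 9.5 × 10⁻⁴ → stable
  134–159 m: −αΔT+βΔS = −(1.1 × 10⁻⁴)(+4.3)+(7.9 × 10⁻⁴)(+0.99) = 3.1 × 10⁻⁴ → stable
  159–179 m: −αΔT+βΔS = −(1.1 × 10⁻⁴)(-0.3)+(7.9 × 10⁻⁴)(+0.36) = 3.2 × 10⁻⁴ → stable
The 109–120 m interval has Δρ < 0: lighter water underlies denser water.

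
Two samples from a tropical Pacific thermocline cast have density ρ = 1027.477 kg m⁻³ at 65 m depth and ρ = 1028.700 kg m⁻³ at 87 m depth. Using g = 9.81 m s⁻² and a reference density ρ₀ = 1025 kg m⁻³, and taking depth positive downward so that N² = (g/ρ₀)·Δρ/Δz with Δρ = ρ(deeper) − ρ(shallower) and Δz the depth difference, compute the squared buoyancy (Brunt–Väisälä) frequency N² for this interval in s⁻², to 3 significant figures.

5.32 × 10⁻⁴ s⁻²

Δρ = 1028.700 − 1027.477 = 1.223 kg m⁻³ over Δz = 87 − 65 = 22 m.
N² = (9.81/1025) × (1.223/22) = 5.3205 × 10⁻⁴ s⁻² ≈ 5.32 × 10⁻⁴ s⁻².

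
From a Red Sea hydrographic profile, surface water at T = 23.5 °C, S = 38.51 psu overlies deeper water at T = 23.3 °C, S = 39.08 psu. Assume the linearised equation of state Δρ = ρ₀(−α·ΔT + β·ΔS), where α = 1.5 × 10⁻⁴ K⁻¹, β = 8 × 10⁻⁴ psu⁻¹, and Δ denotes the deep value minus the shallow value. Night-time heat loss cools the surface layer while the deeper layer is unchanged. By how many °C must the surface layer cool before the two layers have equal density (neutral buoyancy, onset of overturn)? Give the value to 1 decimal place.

3.2 °C

Neutral buoyancy requires Δρ = 0, i.e. −α(T_deep − T_surf′) + β(S_deep − S_surf) = 0.
T_surf′ = T_deep − (β/α)·ΔS = 23.3 − (8 × 10⁻⁴/1.5 × 10⁻⁴)·(+0.57) = 20.260 °C.
Cooling required: 23.5 − (20.260) = 3.240 °C.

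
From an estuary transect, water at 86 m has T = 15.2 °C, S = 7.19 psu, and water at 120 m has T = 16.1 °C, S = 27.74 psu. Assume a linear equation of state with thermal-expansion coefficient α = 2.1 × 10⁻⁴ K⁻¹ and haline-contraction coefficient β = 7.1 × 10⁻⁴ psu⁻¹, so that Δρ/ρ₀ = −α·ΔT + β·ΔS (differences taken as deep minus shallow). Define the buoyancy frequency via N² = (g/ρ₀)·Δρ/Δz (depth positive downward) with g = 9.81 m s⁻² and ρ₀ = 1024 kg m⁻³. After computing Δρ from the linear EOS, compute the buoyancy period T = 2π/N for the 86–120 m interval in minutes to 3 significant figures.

ΔT = +0.9 K, ΔS = +20.55 psu (deep − shallow).
Δρ/ρ₀ = −αΔT + βΔS = -1.89 × 10⁻⁴ + 0.0145905 = 0.0144015, so Δρ ≈ 14.75 kg m⁻³.
N² = (g/ρ₀)·Δρ/Δz = g·(Δρ/ρ₀)/Δz = 9.81 × 0.0144015 / 34 = 4.1553 × 10⁻³ s⁻².
N = √(4.1553 × 10⁻³) = 0.064462 rad s⁻¹ → T = 2π/N = 97.471 s = 1.6245 min ≈ 1.62 min.

1.62 min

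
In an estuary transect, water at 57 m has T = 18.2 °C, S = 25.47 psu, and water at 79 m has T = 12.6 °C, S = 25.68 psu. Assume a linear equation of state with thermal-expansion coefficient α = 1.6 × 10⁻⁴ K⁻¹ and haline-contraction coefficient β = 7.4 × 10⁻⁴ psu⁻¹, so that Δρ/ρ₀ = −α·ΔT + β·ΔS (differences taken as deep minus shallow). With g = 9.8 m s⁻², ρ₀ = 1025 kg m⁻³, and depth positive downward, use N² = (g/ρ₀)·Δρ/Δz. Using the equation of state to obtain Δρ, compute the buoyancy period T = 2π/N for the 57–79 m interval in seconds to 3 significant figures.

ΔT = -5.6 K, ΔS = +0.21 psu (deep − shallow).
Δρ/ρ₀ = −αΔT + βΔS = 8.96 × 10⁻⁴ + 1.554 × 10⁻⁴ = 1.0514 × 10⁻³, so Δρ ≈ 1.078 kg m⁻³.
N² = (g/ρ₀)·Δρ/Δz = g·(Δρ/ρ₀)/Δz = 9.8 × 1.0514 × 10⁻³ / 22 = 4.6835 × 10⁻⁴ s⁻².
N = √(4.6835 × 10⁻⁴) = 0.021641 rad s⁻¹ → T = 2π/N = 290.34 s ≈ 290 s.

290 s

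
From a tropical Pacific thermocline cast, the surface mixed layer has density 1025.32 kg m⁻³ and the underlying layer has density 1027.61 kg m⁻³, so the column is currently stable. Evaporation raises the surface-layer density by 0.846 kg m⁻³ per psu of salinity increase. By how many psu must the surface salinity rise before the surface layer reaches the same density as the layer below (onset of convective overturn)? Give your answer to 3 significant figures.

2.71 psu

Density deficit of the surface layer: 1027.61 − 1025.32 = 2.29 kg m⁻³.
Required change = 2.29 / 0.846 = 2.71 psu.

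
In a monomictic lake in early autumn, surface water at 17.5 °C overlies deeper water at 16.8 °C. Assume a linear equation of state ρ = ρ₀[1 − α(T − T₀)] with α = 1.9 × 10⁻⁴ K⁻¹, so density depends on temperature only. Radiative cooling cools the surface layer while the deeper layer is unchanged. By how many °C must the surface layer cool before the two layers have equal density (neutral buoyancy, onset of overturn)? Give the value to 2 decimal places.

0.70 °C

With temperature the only control, equal density requires T_surf′ = T_deep.
T_surf′ = 16.8 °C.
Cooling required: 17.5 − 16.8 = 0.70 °C.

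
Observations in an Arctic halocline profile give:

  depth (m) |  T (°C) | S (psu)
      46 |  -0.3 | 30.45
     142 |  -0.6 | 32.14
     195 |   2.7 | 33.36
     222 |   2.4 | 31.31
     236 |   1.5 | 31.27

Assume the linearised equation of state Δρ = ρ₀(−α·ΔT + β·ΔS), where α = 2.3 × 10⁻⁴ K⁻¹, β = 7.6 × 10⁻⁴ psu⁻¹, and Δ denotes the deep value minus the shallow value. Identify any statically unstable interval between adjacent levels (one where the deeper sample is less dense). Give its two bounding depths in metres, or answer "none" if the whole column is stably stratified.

Evaluate Δρ/ρ₀ = −αΔT + βΔS across each adjacent pair:
  46–142 m: −αΔT+βΔS = −(2.3 × 10⁻⁴)(-0.3)+(7.6 × 10⁻⁴)(+1.69) = 1.4 × 10⁻³ → stable
  142–195 m: −αΔT+βΔS = −(2.3 × 10⁻⁴)(+3.3)+(7.6 × 10⁻⁴)(+1.22) = 1.7 × 10⁻⁴ → stable
  195–222 m: −αΔT+βΔS = −(2.3 × 10⁻⁴)(-0.3)+(7.6 × 10⁻⁴)(-2.05) = -1.5 × 10⁻³ → UNSTABLE
  222–236 m: −αΔT+βΔS = −(2.3 × 10⁻⁴)(-0.9)+(7.6 × 10⁻⁴)(-0.04) = 1.8 × 10⁻⁴ → stable
The 195–222 m interval has Δρ < 0: lighter water underlies denser water.

195–222 m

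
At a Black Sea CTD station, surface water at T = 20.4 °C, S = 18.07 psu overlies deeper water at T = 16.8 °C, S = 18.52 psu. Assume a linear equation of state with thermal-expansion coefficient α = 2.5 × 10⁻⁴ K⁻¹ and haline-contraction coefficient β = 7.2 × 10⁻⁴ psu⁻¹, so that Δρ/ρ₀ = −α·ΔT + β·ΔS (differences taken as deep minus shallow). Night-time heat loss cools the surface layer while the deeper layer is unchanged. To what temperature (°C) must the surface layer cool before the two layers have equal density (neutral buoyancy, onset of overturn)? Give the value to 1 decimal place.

15.5 °C

Neutral buoyancy requires Δρ = 0, i.e. −α(T_deep − T_surf′) + β(S_deep − S_surf) = 0.
T_surf′ = T_deep − (β/α)·ΔS = 16.8 − (7.2 × 10⁻⁴/2.5 × 10⁻⁴)·(+0.45) = 15.504 °C.
Cooling required: 20.4 − (15.504) = 4.896 °C.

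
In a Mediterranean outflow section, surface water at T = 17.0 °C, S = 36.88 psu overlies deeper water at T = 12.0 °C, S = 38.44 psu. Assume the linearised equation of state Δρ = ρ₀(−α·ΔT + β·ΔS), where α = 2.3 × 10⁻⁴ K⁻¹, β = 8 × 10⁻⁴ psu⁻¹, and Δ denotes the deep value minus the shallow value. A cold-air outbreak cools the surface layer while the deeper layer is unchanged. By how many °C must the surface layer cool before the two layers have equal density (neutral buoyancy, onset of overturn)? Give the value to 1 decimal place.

Neutral buoyancy requires Δρ = 0, i.e. −α(T_deep − T_surf′) + β(S_deep − S_surf) = 0.
T_surf′ = T_deep − (β/α)·ΔS = 12.0 − (8 × 10⁻⁴/2.3 × 10⁻⁴)·(+1.56) = 6.574 °C.
Cooling required: 17.0 − (6.574) = 10.426 °C.

10.4 °C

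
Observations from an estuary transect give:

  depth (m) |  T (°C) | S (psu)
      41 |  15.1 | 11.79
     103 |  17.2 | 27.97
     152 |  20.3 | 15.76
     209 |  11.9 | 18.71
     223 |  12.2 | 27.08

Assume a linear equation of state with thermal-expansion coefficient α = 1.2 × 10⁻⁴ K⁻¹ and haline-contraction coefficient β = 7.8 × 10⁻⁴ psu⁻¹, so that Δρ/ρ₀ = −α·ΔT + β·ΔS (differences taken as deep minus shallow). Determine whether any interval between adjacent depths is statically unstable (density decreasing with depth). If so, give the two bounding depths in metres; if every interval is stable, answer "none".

Evaluate Δρ/ρ₀ = −αΔT + βΔS across each adjacent pair:
  41–103 m: −αΔT+βΔS = −(1.2 × 10⁻⁴)(+2.1)+(7.8 × 10⁻⁴)(+16.18) = 0.012 → stable
  103–152 m: −αΔT+βΔS = −(1.2 × 10⁻⁴)(+3.1)+(7.8 × 10⁻⁴)(-12.21) = -9.9 × 10⁻³ → UNSTABLE
  152–209 m: −αΔT+βΔS = −(1.2 × 10⁻⁴)(-8.4)+(7.8 × 10⁻⁴)(+2.95) = 3.3 × 10⁻³ → stable
  209–223 m: −αΔT+βΔS = −(1.2 × 10⁻⁴)(+0.3)+(7.8 × 10⁻⁴)(+8.37) = 6.5 × 10⁻³ → stable
The 103–152 m interval has Δρ < 0: lighter water underlies denser water.

103–152 m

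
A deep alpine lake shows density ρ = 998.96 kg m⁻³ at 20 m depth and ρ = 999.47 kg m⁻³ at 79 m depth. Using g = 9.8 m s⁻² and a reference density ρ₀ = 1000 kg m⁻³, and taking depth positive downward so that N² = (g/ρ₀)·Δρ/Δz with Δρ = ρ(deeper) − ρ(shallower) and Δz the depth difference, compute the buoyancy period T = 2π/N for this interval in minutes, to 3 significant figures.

11.4 min

Δρ = 999.47 − 998.96 = 0.51 kg m⁻³ over Δz = 79 − 20 = 59 m.
N² = (9.8/1000) × (0.51/59) = 8.4712 × 10⁻⁵ s⁻².
N = √(8.4712 × 10⁻⁵) = 9.2039 × 10⁻³ rad s⁻¹, so T = 2π/N = 682.67 s = 11.378 min ≈ 11.4 min.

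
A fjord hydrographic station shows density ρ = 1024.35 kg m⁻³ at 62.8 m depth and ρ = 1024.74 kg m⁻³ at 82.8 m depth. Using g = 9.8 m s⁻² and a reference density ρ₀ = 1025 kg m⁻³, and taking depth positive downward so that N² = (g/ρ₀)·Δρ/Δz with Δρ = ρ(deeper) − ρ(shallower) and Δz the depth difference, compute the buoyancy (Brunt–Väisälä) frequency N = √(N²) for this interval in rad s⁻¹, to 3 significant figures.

Δρ = 1024.74 − 1024.35 = 0.39 kg m⁻³ over Δz = 82.8 − 62.8 = 20 m.
N² = (9.8/1025) × (0.39/20) = 1.8644 × 10⁻⁴ s⁻².
N = √(1.8644 × 10⁻⁴) = 0.013654 rad s⁻¹ ≈ 0.0137 rad s⁻¹.

0.0137 rad s⁻¹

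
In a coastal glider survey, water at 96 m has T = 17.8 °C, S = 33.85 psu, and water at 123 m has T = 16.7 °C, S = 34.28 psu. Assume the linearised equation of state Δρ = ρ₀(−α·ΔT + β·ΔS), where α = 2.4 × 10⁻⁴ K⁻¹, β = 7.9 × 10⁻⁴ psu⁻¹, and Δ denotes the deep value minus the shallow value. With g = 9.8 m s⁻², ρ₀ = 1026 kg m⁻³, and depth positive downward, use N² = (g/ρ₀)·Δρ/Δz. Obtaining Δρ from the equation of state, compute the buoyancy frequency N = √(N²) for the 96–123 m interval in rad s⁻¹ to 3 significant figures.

0.0148 rad s⁻¹

ΔT = -1.1 K, ΔS = +0.43 psu (deep − shallow).
Δρ/ρ₀ = −αΔT + βΔS = 2.64 × 10⁻⁴ + 3.397 × 10⁻⁴ = 6.037 × 10⁻⁴, so Δρ ≈ 0.6194 kg m⁻³.
N² = (g/ρ₀)·Δρ/Δz = g·(Δρ/ρ₀)/Δz = 9.8 × 6.037 × 10⁻⁴ / 27 = 2.1912 × 10⁻⁴ s⁻².
N = √(2.1912 × 10⁻⁴) = 0.014803 rad s⁻¹ ≈ 0.0148 rad s⁻¹.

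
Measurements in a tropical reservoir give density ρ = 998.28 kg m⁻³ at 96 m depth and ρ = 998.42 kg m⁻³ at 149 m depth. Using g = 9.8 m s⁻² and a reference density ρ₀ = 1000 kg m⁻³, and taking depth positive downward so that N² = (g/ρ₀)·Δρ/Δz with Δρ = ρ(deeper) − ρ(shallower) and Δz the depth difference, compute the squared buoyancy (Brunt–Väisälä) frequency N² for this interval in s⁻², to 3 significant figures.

2.59 × 10⁻⁵ s⁻²

Δρ = 998.42 − 998.28 = 0.14 kg m⁻³ over Δz = 149 − 96 = 53 m.
N² = (9.8/1000) × (0.14/53) = 2.5887 × 10⁻⁵ s⁻² ≈ 2.59 × 10⁻⁵ s⁻².
N² > 0, so the interval is statically stable.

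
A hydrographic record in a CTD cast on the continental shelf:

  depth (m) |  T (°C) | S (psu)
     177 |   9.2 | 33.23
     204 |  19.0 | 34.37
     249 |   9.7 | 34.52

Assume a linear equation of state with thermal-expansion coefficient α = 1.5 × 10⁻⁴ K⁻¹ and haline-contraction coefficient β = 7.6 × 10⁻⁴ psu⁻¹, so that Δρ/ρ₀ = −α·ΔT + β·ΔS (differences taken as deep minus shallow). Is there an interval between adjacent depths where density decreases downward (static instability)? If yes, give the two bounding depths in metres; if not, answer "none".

Evaluate Δρ/ρ₀ = −αΔT + βΔS across each adjacent pair:
  177–204 m: −αΔT+βΔS = −(1.5 × 10⁻⁴)(+9.8)+(7.6 × 10⁻⁴)(+1.14) = -6.0 × 10⁻⁴ → UNSTABLE
  204–249 m: −αΔT+βΔS = −(1.5 × 10⁻⁴)(-9.3)+(7.6 × 10⁻⁴)(+0.15) = 1.5 × 10⁻³ → stable
The 177–204 m interval has Δρ < 0: lighter water underlies denser water.

177–204 m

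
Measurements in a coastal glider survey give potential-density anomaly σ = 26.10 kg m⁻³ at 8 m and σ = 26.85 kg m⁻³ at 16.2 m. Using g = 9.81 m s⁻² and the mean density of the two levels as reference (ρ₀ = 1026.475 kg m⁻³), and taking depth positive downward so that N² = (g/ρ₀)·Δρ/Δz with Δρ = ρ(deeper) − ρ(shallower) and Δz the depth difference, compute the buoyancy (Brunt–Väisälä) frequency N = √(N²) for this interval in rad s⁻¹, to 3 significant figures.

0.0296 rad s⁻¹

Δρ = 1026.85 − 1026.10 = 0.75 kg m⁻³ over Δz = 16.2 − 8 = 8.2 m.
N² = (9.81/1026.475) × (0.75/8.2) = 8.7411 × 10⁻⁴ s⁻².
N = √(8.7411 × 10⁻⁴) = 0.029565 rad s⁻¹ ≈ 0.0296 rad s⁻¹.
N² > 0, so the interval is statically stable.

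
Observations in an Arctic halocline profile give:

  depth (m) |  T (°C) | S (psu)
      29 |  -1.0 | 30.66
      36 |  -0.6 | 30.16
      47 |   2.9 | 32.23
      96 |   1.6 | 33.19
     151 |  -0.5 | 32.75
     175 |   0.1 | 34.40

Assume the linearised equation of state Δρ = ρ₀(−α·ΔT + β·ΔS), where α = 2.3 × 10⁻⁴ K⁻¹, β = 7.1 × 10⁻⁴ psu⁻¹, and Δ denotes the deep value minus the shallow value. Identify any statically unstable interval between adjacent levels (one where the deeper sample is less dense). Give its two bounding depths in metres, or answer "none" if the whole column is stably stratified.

Evaluate Δρ/ρ₀ = −αΔT + βΔS across each adjacent pair:
  29–36 m: −αΔT+βΔS = −(2.3 × 10⁻⁴)(+0.4)+(7.1 × 10⁻⁴)(-0.50) = -4.5 × 10⁻⁴ → UNSTABLE
  36–47 m: −αΔT+βΔS = −(2.3 × 10⁻⁴)(+3.5)+(7.1 × 10⁻⁴)(+2.07) = 6.6 × 10⁻⁴ → stable
  47–96 m: −αΔT+βΔS = −(2.3 × 10⁻⁴)(-1.3)+(7.1 × 10⁻⁴)(+0.96) = 9.8 × 10⁻⁴ → stable
  96–151 m: −αΔT+βΔS = −(2.3 × 10⁻⁴)(-2.1)+(7.1 × 10⁻⁴)(-0.44) = 1.7 × 10⁻⁴ → stable
  151–175 m: −αΔT+βΔS = −(2.3 × 10⁻⁴)(+0.6)+(7.1 × 10⁻⁴)(+1.65) = 1.0 × 10⁻³ → stable
The 29–36 m interval has Δρ < 0: lighter water underlies denser water.

29–36 m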